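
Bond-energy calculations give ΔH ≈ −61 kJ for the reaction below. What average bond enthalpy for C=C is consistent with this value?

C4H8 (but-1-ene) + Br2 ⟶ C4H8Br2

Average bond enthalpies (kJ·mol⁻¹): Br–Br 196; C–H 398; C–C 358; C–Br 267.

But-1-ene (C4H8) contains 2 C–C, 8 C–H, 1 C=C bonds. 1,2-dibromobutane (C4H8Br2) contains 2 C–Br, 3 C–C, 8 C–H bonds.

Let D be the C=C bond energy.
Σ(broken) = 1×196 + 2×358 + 8×398 + 1×D = 4096 + D
Σ(formed) = 2×267 + 3×358 + 8×398 = 4792
ΔH = Σ(broken) − Σ(formed) = (4096 + D) − (4792) = −696 + D
Setting this equal to −61 kJ gives D = 635 kJ/mol.

D(C=C) ≈ 635 kJ/mol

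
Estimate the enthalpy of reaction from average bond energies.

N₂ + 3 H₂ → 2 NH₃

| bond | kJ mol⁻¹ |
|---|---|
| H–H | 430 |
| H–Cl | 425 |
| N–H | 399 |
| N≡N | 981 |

Bonds broken (reactants):
  H–H: 3 × 430 = 1290
  N≡N: 1 × 981 = 981
  Σ(broken) = 2271 kJ
Bonds formed (products):
  N–H: 6 × 399 = 2394
  Σ(formed) = 2394 kJ
ΔH = Σ(broken) − Σ(formed) = 2271 − 2394 = −123 kJ

ΔH ≈ −123 kJ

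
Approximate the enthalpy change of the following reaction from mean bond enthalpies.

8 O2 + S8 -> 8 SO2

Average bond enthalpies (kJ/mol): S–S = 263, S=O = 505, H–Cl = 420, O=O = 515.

Bonds broken (reactants):
  O=O: 8 × 515 = 4120
  S–S: 8 × 263 = 2104
  Σ(broken) = 6224 kJ
Bonds formed (products):
  S=O: 16 × 505 = 8080
  Σ(formed) = 8080 kJ
ΔH = Σ(broken) − Σ(formed) = 6224 − 8080 = −1856 kJ

ΔH ≈ −1856 kJ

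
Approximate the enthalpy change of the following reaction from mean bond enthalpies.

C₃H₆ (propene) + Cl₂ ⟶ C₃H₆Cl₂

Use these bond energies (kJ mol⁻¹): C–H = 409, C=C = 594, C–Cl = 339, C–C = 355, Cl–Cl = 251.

ΔH ≈ −188 kJ

Bonds broken (reactants):
  C–C: 1 × 355 = 355
  C–H: 6 × 409 = 2454
  C=C: 1 × 594 = 594
  Cl–Cl: 1 × 251 = 251
  Σ(broken) = 3654 kJ
Bonds formed (products):
  C–C: 2 × 355 = 710
  C–Cl: 2 × 339 = 678
  C–H: 6 × 409 = 2454
  Σ(formed) = 3842 kJ
ΔH = Σ(broken) − Σ(formed) = 3654 − 3842 = −188 kJ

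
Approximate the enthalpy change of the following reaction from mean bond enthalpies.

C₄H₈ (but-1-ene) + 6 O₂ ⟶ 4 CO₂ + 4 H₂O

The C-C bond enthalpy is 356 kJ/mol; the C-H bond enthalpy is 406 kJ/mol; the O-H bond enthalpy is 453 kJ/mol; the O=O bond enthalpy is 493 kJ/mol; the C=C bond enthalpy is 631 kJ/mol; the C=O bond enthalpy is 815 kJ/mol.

ΔH ≈ −2595 kJ

Bonds broken (reactants):
  C-C: 2 × 356 = 712
  C-H: 8 × 406 = 3248
  C=C: 1 × 631 = 631
  O=O: 6 × 493 = 2958
  Σ(broken) = 7549 kJ
Bonds formed (products):
  C=O: 8 × 815 = 6520
  O-H: 8 × 453 = 3624
  Σ(formed) = 10144 kJ
ΔH = Σ(broken) − Σ(formed) = 7549 − 10144 = −2595 kJ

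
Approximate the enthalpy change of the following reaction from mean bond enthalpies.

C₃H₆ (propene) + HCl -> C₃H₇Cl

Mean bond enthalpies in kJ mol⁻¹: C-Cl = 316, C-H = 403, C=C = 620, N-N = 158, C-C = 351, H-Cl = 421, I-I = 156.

ΔH ≈ −29 kJ

Bonds broken (reactants):
  C-C: 1 × 351 = 351
  C-H: 6 × 403 = 2418
  C=C: 1 × 620 = 620
  H-Cl: 1 × 421 = 421
  Σ(broken) = 3810 kJ
Bonds formed (products):
  C-C: 2 × 351 = 702
  C-Cl: 1 × 316 = 316
  C-H: 7 × 403 = 2821
  Σ(formed) = 3839 kJ
ΔH = Σ(broken) − Σ(formed) = 3810 − 3839 = −29 kJ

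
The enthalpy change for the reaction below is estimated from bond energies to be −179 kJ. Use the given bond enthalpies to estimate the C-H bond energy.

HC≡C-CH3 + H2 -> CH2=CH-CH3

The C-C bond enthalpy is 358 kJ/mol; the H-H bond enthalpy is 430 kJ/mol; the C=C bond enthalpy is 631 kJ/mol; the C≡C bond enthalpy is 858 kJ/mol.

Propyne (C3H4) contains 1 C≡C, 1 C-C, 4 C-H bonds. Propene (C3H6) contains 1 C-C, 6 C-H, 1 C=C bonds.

D(C-H) ≈ 418 kJ/mol

Let D be the C-H bond energy.
Σ(broken) = 1×858 + 1×358 + 4×D + 1×430 = 1646 + 4D
Σ(formed) = 1×358 + 6×D + 1×631 = 989 + 6D
ΔH = Σ(broken) − Σ(formed) = (1646 + 4D) − (989 + 6D) = +657 − 2D
Setting this equal to −179 kJ gives 2D = 836, so D = 418 kJ/mol.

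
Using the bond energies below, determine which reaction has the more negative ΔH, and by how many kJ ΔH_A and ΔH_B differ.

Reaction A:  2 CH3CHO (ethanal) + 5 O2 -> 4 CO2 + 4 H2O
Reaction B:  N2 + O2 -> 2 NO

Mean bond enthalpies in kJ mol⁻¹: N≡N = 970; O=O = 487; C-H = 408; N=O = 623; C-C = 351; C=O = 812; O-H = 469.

Reaction A, by 2434 kJ

Reaction A:
  Bonds broken (reactants):
    C-C: 2 × 351 = 702
    C-H: 8 × 408 = 3264
    C=O: 2 × 812 = 1624
    O=O: 5 × 487 = 2435
    Σ(broken) = 8025 kJ
  Bonds formed (products):
    C=O: 8 × 812 = 6496
    O-H: 8 × 469 = 3752
    Σ(formed) = 10248 kJ
  ΔH_A = 8025 − 10248 = −2223 kJ
Reaction B:
  Bonds broken (reactants):
    N≡N: 1 × 970 = 970
    O=O: 1 × 487 = 487
    Σ(broken) = 1457 kJ
  Bonds formed (products):
    N=O: 2 × 623 = 1246
    Σ(formed) = 1246 kJ
  ΔH_B = 1457 − 1246 = +211 kJ
ΔH_A − ΔH_B = −2434 kJ, so reaction A has the more negative ΔH; |ΔH_A − ΔH_B| = 2434 kJ.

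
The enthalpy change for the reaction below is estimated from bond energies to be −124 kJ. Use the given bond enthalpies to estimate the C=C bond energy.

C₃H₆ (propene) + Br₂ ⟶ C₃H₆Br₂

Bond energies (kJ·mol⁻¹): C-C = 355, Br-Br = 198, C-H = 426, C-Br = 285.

Let D be the C=C bond energy.
Σ(broken) = 1×198 + 1×355 + 6×426 + 1×D = 3109 + D
Σ(formed) = 2×285 + 2×355 + 6×426 = 3836
ΔH = Σ(broken) − Σ(formed) = (3109 + D) − (3836) = −727 + D
Setting this equal to −124 kJ gives D = 603 kJ/mol.

D(C=C) ≈ 603 kJ/mol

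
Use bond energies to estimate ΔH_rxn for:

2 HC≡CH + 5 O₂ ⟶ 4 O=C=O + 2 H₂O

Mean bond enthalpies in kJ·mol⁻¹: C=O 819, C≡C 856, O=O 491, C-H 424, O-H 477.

ΔH ≈ −2597 kJ

Bonds broken (reactants):
  C≡C: 2 × 856 = 1712
  C-H: 4 × 424 = 1696
  O=O: 5 × 491 = 2455
  Σ(broken) = 5863 kJ
Bonds formed (products):
  C=O: 8 × 819 = 6552
  O-H: 4 × 477 = 1908
  Σ(formed) = 8460 kJ
ΔH = Σ(broken) − Σ(formed) = 5863 − 8460 = −2597 kJ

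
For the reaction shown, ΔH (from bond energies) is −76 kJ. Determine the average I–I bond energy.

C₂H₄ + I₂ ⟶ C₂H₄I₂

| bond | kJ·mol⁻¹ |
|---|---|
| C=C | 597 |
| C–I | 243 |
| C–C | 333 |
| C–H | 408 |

Let D be the I–I bond energy.
Σ(broken) = 4×408 + 1×597 + 1×D = 2229 + D
Σ(formed) = 1×333 + 4×408 + 2×243 = 2451
ΔH = Σ(broken) − Σ(formed) = (2229 + D) − (2451) = −222 + D
Setting this equal to −76 kJ gives D = 146 kJ/mol.

D(I–I) ≈ 146 kJ/mol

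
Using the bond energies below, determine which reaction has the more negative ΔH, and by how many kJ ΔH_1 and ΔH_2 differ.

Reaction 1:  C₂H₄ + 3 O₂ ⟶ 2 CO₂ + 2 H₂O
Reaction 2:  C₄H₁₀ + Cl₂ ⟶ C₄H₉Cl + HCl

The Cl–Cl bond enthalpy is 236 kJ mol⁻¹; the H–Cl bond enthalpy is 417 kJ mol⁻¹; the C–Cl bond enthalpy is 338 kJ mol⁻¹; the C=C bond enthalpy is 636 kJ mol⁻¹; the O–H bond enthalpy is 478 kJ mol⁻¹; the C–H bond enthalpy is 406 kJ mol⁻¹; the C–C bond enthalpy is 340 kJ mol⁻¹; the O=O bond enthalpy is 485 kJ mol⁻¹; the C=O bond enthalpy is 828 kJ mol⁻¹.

Reaction 1:
  Bonds broken (reactants):
    C–H: 4 × 406 = 1624
    C=C: 1 × 636 = 636
    O=O: 3 × 485 = 1455
    Σ(broken) = 3715 kJ
  Bonds formed (products):
    C=O: 4 × 828 = 3312
    O–H: 4 × 478 = 1912
    Σ(formed) = 5224 kJ
  ΔH_1 = 3715 − 5224 = −1509 kJ
Reaction 2:
  Bonds broken (reactants):
    C–C: 3 × 340 = 1020
    C–H: 10 × 406 = 4060
    Cl–Cl: 1 × 236 = 236
    Σ(broken) = 5316 kJ
  Bonds formed (products):
    C–C: 3 × 340 = 1020
    C–Cl: 1 × 338 = 338
    C–H: 9 × 406 = 3654
    H–Cl: 1 × 417 = 417
    Σ(formed) = 5429 kJ
  ΔH_2 = 5316 − 5429 = −113 kJ
ΔH_1 − ΔH_2 = −1396 kJ, so reaction 1 has the more negative ΔH; |ΔH_1 − ΔH_2| = 1396 kJ.

Reaction 1, by 1396 kJ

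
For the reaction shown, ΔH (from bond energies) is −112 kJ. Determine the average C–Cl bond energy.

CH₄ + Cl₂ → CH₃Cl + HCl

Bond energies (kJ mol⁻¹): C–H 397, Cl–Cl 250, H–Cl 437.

Let D be the C–Cl bond energy.
Σ(broken) = 4×397 + 1×250 = 1838
Σ(formed) = 1×D + 3×397 + 1×437 = 1628 + D
ΔH = Σ(broken) − Σ(formed) = (1838) − (1628 + D) = +210 − D
Setting this equal to −112 kJ gives D = 322 kJ/mol.

D(C–Cl) ≈ 322 kJ/mol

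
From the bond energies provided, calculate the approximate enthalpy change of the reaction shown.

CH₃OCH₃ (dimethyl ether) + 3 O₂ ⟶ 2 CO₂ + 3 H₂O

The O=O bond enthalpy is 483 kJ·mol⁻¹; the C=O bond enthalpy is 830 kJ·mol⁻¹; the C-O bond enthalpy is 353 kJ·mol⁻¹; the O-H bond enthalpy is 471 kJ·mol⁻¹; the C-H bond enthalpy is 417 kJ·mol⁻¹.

Bonds broken (reactants):
  C-H: 6 × 417 = 2502
  C-O: 2 × 353 = 706
  O=O: 3 × 483 = 1449
  Σ(broken) = 4657 kJ
Bonds formed (products):
  C=O: 4 × 830 = 3320
  O-H: 6 × 471 = 2826
  Σ(formed) = 6146 kJ
ΔH = Σ(broken) − Σ(formed) = 4657 − 6146 = −1489 kJ

ΔH ≈ −1489 kJ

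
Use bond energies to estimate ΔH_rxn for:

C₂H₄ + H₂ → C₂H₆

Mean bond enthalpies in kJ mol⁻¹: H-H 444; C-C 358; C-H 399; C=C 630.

ΔH ≈ −82 kJ

Bonds broken (reactants):
  C-H: 4 × 399 = 1596
  C=C: 1 × 630 = 630
  H-H: 1 × 444 = 444
  Σ(broken) = 2670 kJ
Bonds formed (products):
  C-C: 1 × 358 = 358
  C-H: 6 × 399 = 2394
  Σ(formed) = 2752 kJ
ΔH = Σ(broken) − Σ(formed) = 2670 − 2752 = −82 kJ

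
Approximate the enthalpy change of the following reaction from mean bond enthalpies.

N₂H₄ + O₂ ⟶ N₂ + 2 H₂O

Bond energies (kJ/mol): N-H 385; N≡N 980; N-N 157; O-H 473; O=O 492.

Bonds broken (reactants):
  N-H: 4 × 385 = 1540
  N-N: 1 × 157 = 157
  O=O: 1 × 492 = 492
  Σ(broken) = 2189 kJ
Bonds formed (products):
  N≡N: 1 × 980 = 980
  O-H: 4 × 473 = 1892
  Σ(formed) = 2872 kJ
ΔH = Σ(broken) − Σ(formed) = 2189 − 2872 = −683 kJ

ΔH ≈ −683 kJ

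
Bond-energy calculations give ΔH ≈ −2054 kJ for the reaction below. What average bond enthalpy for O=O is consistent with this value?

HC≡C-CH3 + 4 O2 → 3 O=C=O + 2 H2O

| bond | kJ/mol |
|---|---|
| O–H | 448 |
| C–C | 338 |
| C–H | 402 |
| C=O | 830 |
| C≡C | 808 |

Let D be the O=O bond energy.
Σ(broken) = 1×808 + 1×338 + 4×402 + 4×D = 2754 + 4D
Σ(formed) = 6×830 + 4×448 = 6772
ΔH = Σ(broken) − Σ(formed) = (2754 + 4D) − (6772) = −4018 + 4D
Setting this equal to −2054 kJ gives 4D = 1964, so D = 491 kJ/mol.

D(O=O) ≈ 491 kJ/mol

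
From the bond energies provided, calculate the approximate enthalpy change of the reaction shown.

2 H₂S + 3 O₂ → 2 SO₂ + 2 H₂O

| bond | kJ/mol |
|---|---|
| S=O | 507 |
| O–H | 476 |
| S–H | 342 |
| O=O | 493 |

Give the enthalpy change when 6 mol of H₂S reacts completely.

ΔH = −3255 kJ

Bonds broken (reactants):
  O=O: 3 × 493 = 1479
  S–H: 4 × 342 = 1368
  Σ(broken) = 2847 kJ
Bonds formed (products):
  O–H: 4 × 476 = 1904
  S=O: 4 × 507 = 2028
  Σ(formed) = 3932 kJ
ΔH = Σ(broken) − Σ(formed) = 2847 − 3932 = −1085 kJ
For 3× the reaction as written: 3 × (−1085) = −3255 kJ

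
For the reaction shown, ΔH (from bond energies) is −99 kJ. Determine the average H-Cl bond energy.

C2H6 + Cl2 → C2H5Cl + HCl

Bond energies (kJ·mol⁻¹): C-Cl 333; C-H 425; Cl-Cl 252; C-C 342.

D(H-Cl) ≈ 443 kJ/mol

Let D be the H-Cl bond energy.
Σ(broken) = 1×342 + 6×425 + 1×252 = 3144
Σ(formed) = 1×342 + 1×333 + 5×425 + 1×D = 2800 + D
ΔH = Σ(broken) − Σ(formed) = (3144) − (2800 + D) = +344 − D
Setting this equal to −99 kJ gives D = 443 kJ/mol.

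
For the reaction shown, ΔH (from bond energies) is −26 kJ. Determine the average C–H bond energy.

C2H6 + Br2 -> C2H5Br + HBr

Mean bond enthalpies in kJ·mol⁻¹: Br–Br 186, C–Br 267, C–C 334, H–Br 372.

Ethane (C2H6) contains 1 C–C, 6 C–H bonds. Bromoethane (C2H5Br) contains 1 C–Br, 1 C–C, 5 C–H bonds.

D(C–H) ≈ 427 kJ/mol

Let D be the C–H bond energy.
Σ(broken) = 1×186 + 1×334 + 6×D = 520 + 6D
Σ(formed) = 1×267 + 1×334 + 5×D + 1×372 = 973 + 5D
ΔH = Σ(broken) − Σ(formed) = (520 + 6D) − (973 + 5D) = −453 + D
Setting this equal to −26 kJ gives D = 427 kJ/mol.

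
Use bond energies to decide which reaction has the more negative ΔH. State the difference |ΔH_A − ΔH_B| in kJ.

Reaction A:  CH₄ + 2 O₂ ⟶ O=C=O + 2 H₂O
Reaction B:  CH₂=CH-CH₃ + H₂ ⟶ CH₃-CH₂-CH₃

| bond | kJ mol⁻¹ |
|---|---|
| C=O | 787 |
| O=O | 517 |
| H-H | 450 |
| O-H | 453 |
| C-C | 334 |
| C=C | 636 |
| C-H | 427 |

Reaction A:
  Bonds broken (reactants):
    C-H: 4 × 427 = 1708
    O=O: 2 × 517 = 1034
    Σ(broken) = 2742 kJ
  Bonds formed (products):
    C=O: 2 × 787 = 1574
    O-H: 4 × 453 = 1812
    Σ(formed) = 3386 kJ
  ΔH_A = 2742 − 3386 = −644 kJ
Reaction B:
  Bonds broken (reactants):
    C-C: 1 × 334 = 334
    C-H: 6 × 427 = 2562
    C=C: 1 × 636 = 636
    H-H: 1 × 450 = 450
    Σ(broken) = 3982 kJ
  Bonds formed (products):
    C-C: 2 × 334 = 668
    C-H: 8 × 427 = 3416
    Σ(formed) = 4084 kJ
  ΔH_B = 3982 − 4084 = −102 kJ
ΔH_A − ΔH_B = −542 kJ, so reaction A has the more negative ΔH; |ΔH_A − ΔH_B| = 542 kJ.

Reaction A, by 542 kJ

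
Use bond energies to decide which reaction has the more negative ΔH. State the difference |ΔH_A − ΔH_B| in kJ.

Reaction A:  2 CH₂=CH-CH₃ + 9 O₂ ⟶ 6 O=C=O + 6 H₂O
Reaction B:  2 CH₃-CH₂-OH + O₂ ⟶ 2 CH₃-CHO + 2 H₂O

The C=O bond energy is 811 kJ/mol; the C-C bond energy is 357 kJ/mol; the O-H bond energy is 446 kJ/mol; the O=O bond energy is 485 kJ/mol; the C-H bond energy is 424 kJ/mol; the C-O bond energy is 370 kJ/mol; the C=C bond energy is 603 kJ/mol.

Reaction A, by 3270 kJ

Reaction A:
  Bonds broken (reactants):
    C-C: 2 × 357 = 714
    C-H: 12 × 424 = 5088
    C=C: 2 × 603 = 1206
    O=O: 9 × 485 = 4365
    Σ(broken) = 11373 kJ
  Bonds formed (products):
    C=O: 12 × 811 = 9732
    O-H: 12 × 446 = 5352
    Σ(formed) = 15084 kJ
  ΔH_A = 11373 − 15084 = −3711 kJ
Reaction B:
  Bonds broken (reactants):
    C-C: 2 × 357 = 714
    C-H: 10 × 424 = 4240
    C-O: 2 × 370 = 740
    O-H: 2 × 446 = 892
    O=O: 1 × 485 = 485
    Σ(broken) = 7071 kJ
  Bonds formed (products):
    C-C: 2 × 357 = 714
    C-H: 8 × 424 = 3392
    C=O: 2 × 811 = 1622
    O-H: 4 × 446 = 1784
    Σ(formed) = 7512 kJ
  ΔH_B = 7071 − 7512 = −441 kJ
ΔH_A − ΔH_B = −3270 kJ, so reaction A has the more negative ΔH; |ΔH_A − ΔH_B| = 3270 kJ.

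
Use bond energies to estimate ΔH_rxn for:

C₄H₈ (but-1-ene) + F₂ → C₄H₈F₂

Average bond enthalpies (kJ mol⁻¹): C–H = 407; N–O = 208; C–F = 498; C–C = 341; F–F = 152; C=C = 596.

ΔH ≈ −589 kJ

Bonds broken (reactants):
  C–C: 2 × 341 = 682
  C–H: 8 × 407 = 3256
  C=C: 1 × 596 = 596
  F–F: 1 × 152 = 152
  Σ(broken) = 4686 kJ
Bonds formed (products):
  C–C: 3 × 341 = 1023
  C–F: 2 × 498 = 996
  C–H: 8 × 407 = 3256
  Σ(formed) = 5275 kJ
ΔH = Σ(broken) − Σ(formed) = 4686 − 5275 = −589 kJ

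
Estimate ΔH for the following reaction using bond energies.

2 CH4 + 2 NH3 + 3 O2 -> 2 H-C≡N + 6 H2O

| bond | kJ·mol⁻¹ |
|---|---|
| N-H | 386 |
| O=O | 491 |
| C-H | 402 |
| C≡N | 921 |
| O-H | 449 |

Bonds broken (reactants):
  C-H: 8 × 402 = 3216
  N-H: 6 × 386 = 2316
  O=O: 3 × 491 = 1473
  Σ(broken) = 7005 kJ
Bonds formed (products):
  C≡N: 2 × 921 = 1842
  C-H: 2 × 402 = 804
  O-H: 12 × 449 = 5388
  Σ(formed) = 8034 kJ
ΔH = Σ(broken) − Σ(formed) = 7005 − 8034 = −1029 kJ

ΔH ≈ −1029 kJ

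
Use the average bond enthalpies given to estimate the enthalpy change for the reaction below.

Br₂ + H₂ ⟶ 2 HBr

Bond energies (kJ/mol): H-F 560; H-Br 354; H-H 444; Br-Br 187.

Bonds broken (reactants):
  Br-Br: 1 × 187 = 187
  H-H: 1 × 444 = 444
  Σ(broken) = 631 kJ
Bonds formed (products):
  H-Br: 2 × 354 = 708
  Σ(formed) = 708 kJ
ΔH = Σ(broken) − Σ(formed) = 631 − 708 = −77 kJ

ΔH ≈ −77 kJ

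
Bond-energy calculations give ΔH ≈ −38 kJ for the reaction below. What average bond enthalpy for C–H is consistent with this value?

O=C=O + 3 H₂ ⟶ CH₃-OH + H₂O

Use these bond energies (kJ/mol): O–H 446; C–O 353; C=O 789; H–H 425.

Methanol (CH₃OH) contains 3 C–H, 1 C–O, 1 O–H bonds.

D(C–H) ≈ 400 kJ/mol

Let D be the C–H bond energy.
Σ(broken) = 2×789 + 3×425 = 2853
Σ(formed) = 3×D + 1×353 + 3×446 = 1691 + 3D
ΔH = Σ(broken) − Σ(formed) = (2853) − (1691 + 3D) = +1162 − 3D
Setting this equal to −38 kJ gives 3D = 1200, so D = 400 kJ/mol.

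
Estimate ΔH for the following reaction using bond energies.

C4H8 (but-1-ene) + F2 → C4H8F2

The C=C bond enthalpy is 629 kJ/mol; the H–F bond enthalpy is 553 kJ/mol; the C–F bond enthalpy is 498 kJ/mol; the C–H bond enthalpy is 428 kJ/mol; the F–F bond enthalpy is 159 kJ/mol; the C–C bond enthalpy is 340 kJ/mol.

ΔH ≈ −548 kJ

Bonds broken (reactants):
  C–C: 2 × 340 = 680
  C–H: 8 × 428 = 3424
  C=C: 1 × 629 = 629
  F–F: 1 × 159 = 159
  Σ(broken) = 4892 kJ
Bonds formed (products):
  C–C: 3 × 340 = 1020
  C–F: 2 × 498 = 996
  C–H: 8 × 428 = 3424
  Σ(formed) = 5440 kJ
ΔH = Σ(broken) − Σ(formed) = 4892 − 5440 = −548 kJ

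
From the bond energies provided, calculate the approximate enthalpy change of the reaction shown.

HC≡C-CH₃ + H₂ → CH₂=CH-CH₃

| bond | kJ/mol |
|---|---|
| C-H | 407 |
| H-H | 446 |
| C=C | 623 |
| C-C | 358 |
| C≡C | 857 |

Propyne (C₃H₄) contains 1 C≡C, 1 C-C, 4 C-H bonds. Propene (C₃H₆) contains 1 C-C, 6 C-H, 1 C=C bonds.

Bonds broken (reactants):
  C≡C: 1 × 857 = 857
  C-C: 1 × 358 = 358
  C-H: 4 × 407 = 1628
  H-H: 1 × 446 = 446
  Σ(broken) = 3289 kJ
Bonds formed (products):
  C-C: 1 × 358 = 358
  C-H: 6 × 407 = 2442
  C=C: 1 × 623 = 623
  Σ(formed) = 3423 kJ
ΔH = Σ(broken) − Σ(formed) = 3289 − 3423 = −134 kJ

ΔH ≈ −134 kJ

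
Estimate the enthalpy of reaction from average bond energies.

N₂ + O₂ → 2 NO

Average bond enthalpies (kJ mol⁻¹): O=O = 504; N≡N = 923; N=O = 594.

ΔH ≈ +239 kJ

Bonds broken (reactants):
  N≡N: 1 × 923 = 923
  O=O: 1 × 504 = 504
  Σ(broken) = 1427 kJ
Bonds formed (products):
  N=O: 2 × 594 = 1188
  Σ(formed) = 1188 kJ
ΔH = Σ(broken) − Σ(formed) = 1427 − 1188 = +239 kJ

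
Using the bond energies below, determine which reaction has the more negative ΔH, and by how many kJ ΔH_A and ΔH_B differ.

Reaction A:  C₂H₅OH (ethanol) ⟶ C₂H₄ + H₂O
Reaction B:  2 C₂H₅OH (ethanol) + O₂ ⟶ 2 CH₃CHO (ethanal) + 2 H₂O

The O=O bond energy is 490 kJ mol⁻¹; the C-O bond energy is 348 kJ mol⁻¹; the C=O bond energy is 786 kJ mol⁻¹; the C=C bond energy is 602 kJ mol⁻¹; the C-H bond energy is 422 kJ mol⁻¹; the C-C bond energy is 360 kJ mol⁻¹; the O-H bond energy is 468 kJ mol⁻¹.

Reaction B, by 538 kJ

Reaction A:
  Bonds broken (reactants):
    C-C: 1 × 360 = 360
    C-H: 5 × 422 = 2110
    C-O: 1 × 348 = 348
    O-H: 1 × 468 = 468
    Σ(broken) = 3286 kJ
  Bonds formed (products):
    C-H: 4 × 422 = 1688
    C=C: 1 × 602 = 602
    O-H: 2 × 468 = 936
    Σ(formed) = 3226 kJ
  ΔH_A = 3286 − 3226 = +60 kJ
Reaction B:
  Bonds broken (reactants):
    C-C: 2 × 360 = 720
    C-H: 10 × 422 = 4220
    C-O: 2 × 348 = 696
    O-H: 2 × 468 = 936
    O=O: 1 × 490 = 490
    Σ(broken) = 7062 kJ
  Bonds formed (products):
    C-C: 2 × 360 = 720
    C-H: 8 × 422 = 3376
    C=O: 2 × 786 = 1572
    O-H: 4 × 468 = 1872
    Σ(formed) = 7540 kJ
  ΔH_B = 7062 − 7540 = −478 kJ
ΔH_A − ΔH_B = +538 kJ, so reaction B has the more negative ΔH; |ΔH_A − ΔH_B| = 538 kJ.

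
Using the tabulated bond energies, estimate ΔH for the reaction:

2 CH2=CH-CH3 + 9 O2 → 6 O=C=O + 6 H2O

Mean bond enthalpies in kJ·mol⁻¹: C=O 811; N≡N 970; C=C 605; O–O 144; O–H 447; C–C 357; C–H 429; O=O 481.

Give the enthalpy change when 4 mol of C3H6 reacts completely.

ΔH = −7390 kJ

Bonds broken (reactants):
  C–C: 2 × 357 = 714
  C–H: 12 × 429 = 5148
  C=C: 2 × 605 = 1210
  O=O: 9 × 481 = 4329
  Σ(broken) = 11401 kJ
Bonds formed (products):
  C=O: 12 × 811 = 9732
  O–H: 12 × 447 = 5364
  Σ(formed) = 15096 kJ
ΔH = Σ(broken) − Σ(formed) = 11401 − 15096 = −3695 kJ
For 2× the reaction as written: 2 × (−3695) = −7390 kJ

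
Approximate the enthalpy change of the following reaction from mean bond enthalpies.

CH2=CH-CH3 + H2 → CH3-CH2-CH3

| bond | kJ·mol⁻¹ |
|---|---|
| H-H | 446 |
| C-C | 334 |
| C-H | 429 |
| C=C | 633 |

ΔH ≈ −113 kJ

Bonds broken (reactants):
  C-C: 1 × 334 = 334
  C-H: 6 × 429 = 2574
  C=C: 1 × 633 = 633
  H-H: 1 × 446 = 446
  Σ(broken) = 3987 kJ
Bonds formed (products):
  C-C: 2 × 334 = 668
  C-H: 8 × 429 = 3432
  Σ(formed) = 4100 kJ
ΔH = Σ(broken) − Σ(formed) = 3987 − 4100 = −113 kJ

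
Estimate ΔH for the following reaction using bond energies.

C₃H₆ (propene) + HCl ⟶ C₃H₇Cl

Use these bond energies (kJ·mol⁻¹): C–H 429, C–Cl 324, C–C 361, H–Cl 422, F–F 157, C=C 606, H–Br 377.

Bonds broken (reactants):
  C–C: 1 × 361 = 361
  C–H: 6 × 429 = 2574
  C=C: 1 × 606 = 606
  H–Cl: 1 × 422 = 422
  Σ(broken) = 3963 kJ
Bonds formed (products):
  C–C: 2 × 361 = 722
  C–Cl: 1 × 324 = 324
  C–H: 7 × 429 = 3003
  Σ(formed) = 4049 kJ
ΔH = Σ(broken) − Σ(formed) = 3963 − 4049 = −86 kJ

ΔH ≈ −86 kJ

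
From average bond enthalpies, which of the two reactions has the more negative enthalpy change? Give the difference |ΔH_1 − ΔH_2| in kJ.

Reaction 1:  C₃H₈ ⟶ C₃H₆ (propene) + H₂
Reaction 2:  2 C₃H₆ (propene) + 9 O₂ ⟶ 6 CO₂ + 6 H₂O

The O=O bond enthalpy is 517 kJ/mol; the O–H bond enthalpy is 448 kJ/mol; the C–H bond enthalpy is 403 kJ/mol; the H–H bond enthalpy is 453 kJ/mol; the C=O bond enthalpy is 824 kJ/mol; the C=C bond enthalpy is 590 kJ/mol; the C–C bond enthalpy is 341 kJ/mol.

Reaction 2, by 4017 kJ

Reaction 1:
  Bonds broken (reactants):
    C–C: 2 × 341 = 682
    C–H: 8 × 403 = 3224
    Σ(broken) = 3906 kJ
  Bonds formed (products):
    C–C: 1 × 341 = 341
    C–H: 6 × 403 = 2418
    C=C: 1 × 590 = 590
    H–H: 1 × 453 = 453
    Σ(formed) = 3802 kJ
  ΔH_1 = 3906 − 3802 = +104 kJ
Reaction 2:
  Bonds broken (reactants):
    C–C: 2 × 341 = 682
    C–H: 12 × 403 = 4836
    C=C: 2 × 590 = 1180
    O=O: 9 × 517 = 4653
    Σ(broken) = 11351 kJ
  Bonds formed (products):
    C=O: 12 × 824 = 9888
    O–H: 12 × 448 = 5376
    Σ(formed) = 15264 kJ
  ΔH_2 = 11351 − 15264 = −3913 kJ
ΔH_1 − ΔH_2 = +4017 kJ, so reaction 2 has the more negative ΔH; |ΔH_1 − ΔH_2| = 4017 kJ.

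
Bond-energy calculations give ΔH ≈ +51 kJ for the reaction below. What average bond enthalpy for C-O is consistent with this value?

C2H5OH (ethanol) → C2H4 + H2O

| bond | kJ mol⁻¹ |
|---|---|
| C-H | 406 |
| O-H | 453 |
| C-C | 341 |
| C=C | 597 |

D(C-O) ≈ 354 kJ/mol

Let D be the C-O bond energy.
Σ(broken) = 1×341 + 5×406 + 1×D + 1×453 = 2824 + D
Σ(formed) = 4×406 + 1×597 + 2×453 = 3127
ΔH = Σ(broken) − Σ(formed) = (2824 + D) − (3127) = −303 + D
Setting this equal to +51 kJ gives D = 354 kJ/mol.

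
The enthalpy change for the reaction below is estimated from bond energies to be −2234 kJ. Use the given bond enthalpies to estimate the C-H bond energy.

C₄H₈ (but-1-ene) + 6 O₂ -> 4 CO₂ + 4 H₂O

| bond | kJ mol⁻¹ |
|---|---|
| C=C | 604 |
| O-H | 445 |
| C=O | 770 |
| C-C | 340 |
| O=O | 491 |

D(C-H) ≈ 407 kJ/mol

Let D be the C-H bond energy.
Σ(broken) = 2×340 + 8×D + 1×604 + 6×491 = 4230 + 8D
Σ(formed) = 8×770 + 8×445 = 9720
ΔH = Σ(broken) − Σ(formed) = (4230 + 8D) − (9720) = −5490 + 8D
Setting this equal to −2234 kJ gives 8D = 3256, so D = 407 kJ/mol.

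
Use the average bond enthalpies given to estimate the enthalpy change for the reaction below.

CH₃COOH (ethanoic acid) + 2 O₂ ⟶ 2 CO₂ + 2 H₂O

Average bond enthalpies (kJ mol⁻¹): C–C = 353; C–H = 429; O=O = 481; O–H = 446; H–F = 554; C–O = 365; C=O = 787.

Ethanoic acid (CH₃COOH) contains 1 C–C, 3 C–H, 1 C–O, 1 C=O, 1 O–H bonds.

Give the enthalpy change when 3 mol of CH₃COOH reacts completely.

Bonds broken (reactants):
  C–C: 1 × 353 = 353
  C–H: 3 × 429 = 1287
  C–O: 1 × 365 = 365
  C=O: 1 × 787 = 787
  O–H: 1 × 446 = 446
  O=O: 2 × 481 = 962
  Σ(broken) = 4200 kJ
Bonds formed (products):
  C=O: 4 × 787 = 3148
  O–H: 4 × 446 = 1784
  Σ(formed) = 4932 kJ
ΔH = Σ(broken) − Σ(formed) = 4200 − 4932 = −732 kJ
For 3× the reaction as written: 3 × (−732) = −2196 kJ

ΔH = −2196 kJ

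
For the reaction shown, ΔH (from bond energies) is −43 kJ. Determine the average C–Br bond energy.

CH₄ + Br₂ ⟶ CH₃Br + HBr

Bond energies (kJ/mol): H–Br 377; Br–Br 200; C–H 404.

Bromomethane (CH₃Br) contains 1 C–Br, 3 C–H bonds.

Let D be the C–Br bond energy.
Σ(broken) = 1×200 + 4×404 = 1816
Σ(formed) = 1×D + 3×404 + 1×377 = 1589 + D
ΔH = Σ(broken) − Σ(formed) = (1816) − (1589 + D) = +227 − D
Setting this equal to −43 kJ gives D = 270 kJ/mol.

D(C–Br) ≈ 270 kJ/mol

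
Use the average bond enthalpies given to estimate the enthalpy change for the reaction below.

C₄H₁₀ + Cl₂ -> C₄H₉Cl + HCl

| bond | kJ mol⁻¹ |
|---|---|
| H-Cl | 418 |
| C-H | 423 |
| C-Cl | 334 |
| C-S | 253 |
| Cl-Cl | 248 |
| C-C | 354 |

ΔH ≈ −81 kJ

Bonds broken (reactants):
  C-C: 3 × 354 = 1062
  C-H: 10 × 423 = 4230
  Cl-Cl: 1 × 248 = 248
  Σ(broken) = 5540 kJ
Bonds formed (products):
  C-C: 3 × 354 = 1062
  C-Cl: 1 × 334 = 334
  C-H: 9 × 423 = 3807
  H-Cl: 1 × 418 = 418
  Σ(formed) = 5621 kJ
ΔH = Σ(broken) − Σ(formed) = 5540 − 5621 = −81 kJ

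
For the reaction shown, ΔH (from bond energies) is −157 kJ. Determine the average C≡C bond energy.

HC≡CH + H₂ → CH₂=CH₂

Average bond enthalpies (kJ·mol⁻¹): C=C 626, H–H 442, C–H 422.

Let D be the C≡C bond energy.
Σ(broken) = 1×D + 2×422 + 1×442 = 1286 + D
Σ(formed) = 4×422 + 1×626 = 2314
ΔH = Σ(broken) − Σ(formed) = (1286 + D) − (2314) = −1028 + D
Setting this equal to −157 kJ gives D = 871 kJ/mol.

D(C≡C) ≈ 871 kJ/mol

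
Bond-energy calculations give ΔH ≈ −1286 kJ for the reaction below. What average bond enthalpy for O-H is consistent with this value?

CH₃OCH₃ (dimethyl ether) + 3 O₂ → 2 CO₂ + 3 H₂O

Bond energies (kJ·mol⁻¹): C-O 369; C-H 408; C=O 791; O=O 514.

D(O-H) ≈ 475 kJ/mol

Let D be the O-H bond energy.
Σ(broken) = 6×408 + 2×369 + 3×514 = 4728
Σ(formed) = 4×791 + 6×D = 3164 + 6D
ΔH = Σ(broken) − Σ(formed) = (4728) − (3164 + 6D) = +1564 − 6D
Setting this equal to −1286 kJ gives 6D = 2850, so D = 475 kJ/mol.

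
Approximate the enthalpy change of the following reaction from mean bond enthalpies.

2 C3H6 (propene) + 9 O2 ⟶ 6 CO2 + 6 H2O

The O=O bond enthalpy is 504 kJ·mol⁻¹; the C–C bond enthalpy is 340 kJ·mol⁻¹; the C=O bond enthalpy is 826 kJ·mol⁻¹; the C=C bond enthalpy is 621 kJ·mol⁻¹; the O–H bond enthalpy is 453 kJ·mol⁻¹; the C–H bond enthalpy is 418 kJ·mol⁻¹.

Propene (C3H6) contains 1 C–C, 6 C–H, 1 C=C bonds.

Bonds broken (reactants):
  C–C: 2 × 340 = 680
  C–H: 12 × 418 = 5016
  C=C: 2 × 621 = 1242
  O=O: 9 × 504 = 4536
  Σ(broken) = 11474 kJ
Bonds formed (products):
  C=O: 12 × 826 = 9912
  O–H: 12 × 453 = 5436
  Σ(formed) = 15348 kJ
ΔH = Σ(broken) − Σ(formed) = 11474 − 15348 = −3874 kJ

ΔH ≈ −3874 kJ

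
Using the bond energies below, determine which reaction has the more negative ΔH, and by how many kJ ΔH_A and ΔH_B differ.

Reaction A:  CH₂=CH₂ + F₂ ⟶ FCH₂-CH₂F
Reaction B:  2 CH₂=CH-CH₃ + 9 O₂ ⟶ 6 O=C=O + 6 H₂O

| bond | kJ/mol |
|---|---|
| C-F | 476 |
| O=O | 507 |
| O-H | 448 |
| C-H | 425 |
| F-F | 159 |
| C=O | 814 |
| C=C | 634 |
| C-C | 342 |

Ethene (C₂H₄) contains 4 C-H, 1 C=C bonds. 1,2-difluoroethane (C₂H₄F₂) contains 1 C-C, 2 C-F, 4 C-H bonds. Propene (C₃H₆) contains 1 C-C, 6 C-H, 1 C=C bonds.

Reaction B, by 3028 kJ

Reaction A:
  Bonds broken (reactants):
    C-H: 4 × 425 = 1700
    C=C: 1 × 634 = 634
    F-F: 1 × 159 = 159
    Σ(broken) = 2493 kJ
  Bonds formed (products):
    C-C: 1 × 342 = 342
    C-F: 2 × 476 = 952
    C-H: 4 × 425 = 1700
    Σ(formed) = 2994 kJ
  ΔH_A = 2493 − 2994 = −501 kJ
Reaction B:
  Bonds broken (reactants):
    C-C: 2 × 342 = 684
    C-H: 12 × 425 = 5100
    C=C: 2 × 634 = 1268
    O=O: 9 × 507 = 4563
    Σ(broken) = 11615 kJ
  Bonds formed (products):
    C=O: 12 × 814 = 9768
    O-H: 12 × 448 = 5376
    Σ(formed) = 15144 kJ
  ΔH_B = 11615 − 15144 = −3529 kJ
ΔH_A − ΔH_B = +3028 kJ, so reaction B has the more negative ΔH; |ΔH_A − ΔH_B| = 3028 kJ.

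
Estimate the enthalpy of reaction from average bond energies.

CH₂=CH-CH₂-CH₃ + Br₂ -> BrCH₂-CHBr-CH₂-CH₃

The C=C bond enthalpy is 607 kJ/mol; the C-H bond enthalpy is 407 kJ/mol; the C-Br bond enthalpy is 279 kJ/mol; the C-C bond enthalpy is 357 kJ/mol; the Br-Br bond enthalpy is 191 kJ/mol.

Bonds broken (reactants):
  Br-Br: 1 × 191 = 191
  C-C: 2 × 357 = 714
  C-H: 8 × 407 = 3256
  C=C: 1 × 607 = 607
  Σ(broken) = 4768 kJ
Bonds formed (products):
  C-Br: 2 × 279 = 558
  C-C: 3 × 357 = 1071
  C-H: 8 × 407 = 3256
  Σ(formed) = 4885 kJ
ΔH = Σ(broken) − Σ(formed) = 4768 − 4885 = −117 kJ

ΔH ≈ −117 kJ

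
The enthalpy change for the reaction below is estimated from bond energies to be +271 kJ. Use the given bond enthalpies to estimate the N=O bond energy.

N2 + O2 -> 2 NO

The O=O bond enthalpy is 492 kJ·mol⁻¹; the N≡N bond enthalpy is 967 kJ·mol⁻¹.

Let D be the N=O bond energy.
Σ(broken) = 1×967 + 1×492 = 1459
Σ(formed) = 2×D = 2D
ΔH = Σ(broken) − Σ(formed) = (1459) − (2D) = +1459 − 2D
Setting this equal to +271 kJ gives 2D = 1188, so D = 594 kJ/mol.

D(N=O) ≈ 594 kJ/mol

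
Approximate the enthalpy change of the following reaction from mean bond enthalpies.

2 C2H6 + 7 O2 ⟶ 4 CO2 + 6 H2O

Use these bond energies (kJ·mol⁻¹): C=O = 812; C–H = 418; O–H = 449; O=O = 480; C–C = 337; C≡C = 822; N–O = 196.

Bonds broken (reactants):
  C–C: 2 × 337 = 674
  C–H: 12 × 418 = 5016
  O=O: 7 × 480 = 3360
  Σ(broken) = 9050 kJ
Bonds formed (products):
  C=O: 8 × 812 = 6496
  O–H: 12 × 449 = 5388
  Σ(formed) = 11884 kJ
ΔH = Σ(broken) − Σ(formed) = 9050 − 11884 = −2834 kJ

ΔH ≈ −2834 kJ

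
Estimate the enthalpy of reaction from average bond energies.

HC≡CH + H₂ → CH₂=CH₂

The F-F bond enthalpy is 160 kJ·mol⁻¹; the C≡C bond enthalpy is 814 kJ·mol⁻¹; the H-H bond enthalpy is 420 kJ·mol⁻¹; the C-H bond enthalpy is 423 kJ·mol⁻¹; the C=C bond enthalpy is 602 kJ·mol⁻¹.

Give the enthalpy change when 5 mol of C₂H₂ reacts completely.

Bonds broken (reactants):
  C≡C: 1 × 814 = 814
  C-H: 2 × 423 = 846
  H-H: 1 × 420 = 420
  Σ(broken) = 2080 kJ
Bonds formed (products):
  C-H: 4 × 423 = 1692
  C=C: 1 × 602 = 602
  Σ(formed) = 2294 kJ
ΔH = Σ(broken) − Σ(formed) = 2080 − 2294 = −214 kJ
For 5× the reaction as written: 5 × (−214) = −1070 kJ

ΔH = −1070 kJ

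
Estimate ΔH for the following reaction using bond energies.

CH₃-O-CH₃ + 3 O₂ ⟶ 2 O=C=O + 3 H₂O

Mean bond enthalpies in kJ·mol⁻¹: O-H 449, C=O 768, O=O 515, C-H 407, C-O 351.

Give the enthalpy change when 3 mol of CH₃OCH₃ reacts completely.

Bonds broken (reactants):
  C-H: 6 × 407 = 2442
  C-O: 2 × 351 = 702
  O=O: 3 × 515 = 1545
  Σ(broken) = 4689 kJ
Bonds formed (products):
  C=O: 4 × 768 = 3072
  O-H: 6 × 449 = 2694
  Σ(formed) = 5766 kJ
ΔH = Σ(broken) − Σ(formed) = 4689 − 5766 = −1077 kJ
For 3× the reaction as written: 3 × (−1077) = −3231 kJ

ΔH = −3231 kJ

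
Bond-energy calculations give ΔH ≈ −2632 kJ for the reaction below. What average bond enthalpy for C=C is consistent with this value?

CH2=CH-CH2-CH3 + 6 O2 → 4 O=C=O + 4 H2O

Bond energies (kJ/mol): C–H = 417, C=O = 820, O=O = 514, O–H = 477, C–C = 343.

Let D be the C=C bond energy.
Σ(broken) = 2×343 + 8×417 + 1×D + 6×514 = 7106 + D
Σ(formed) = 8×820 + 8×477 = 10376
ΔH = Σ(broken) − Σ(formed) = (7106 + D) − (10376) = −3270 + D
Setting this equal to −2632 kJ gives D = 638 kJ/mol.

D(C=C) ≈ 638 kJ/mol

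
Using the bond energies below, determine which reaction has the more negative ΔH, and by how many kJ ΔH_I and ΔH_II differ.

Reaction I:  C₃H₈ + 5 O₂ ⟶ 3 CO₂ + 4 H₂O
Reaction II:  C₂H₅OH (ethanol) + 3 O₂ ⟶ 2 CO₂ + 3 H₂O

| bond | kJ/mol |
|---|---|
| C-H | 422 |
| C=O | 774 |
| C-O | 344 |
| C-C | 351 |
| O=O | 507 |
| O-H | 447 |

Reaction I:
  Bonds broken (reactants):
    C-C: 2 × 351 = 702
    C-H: 8 × 422 = 3376
    O=O: 5 × 507 = 2535
    Σ(broken) = 6613 kJ
  Bonds formed (products):
    C=O: 6 × 774 = 4644
    O-H: 8 × 447 = 3576
    Σ(formed) = 8220 kJ
  ΔH_I = 6613 − 8220 = −1607 kJ
Reaction II:
  Bonds broken (reactants):
    C-C: 1 × 351 = 351
    C-H: 5 × 422 = 2110
    C-O: 1 × 344 = 344
    O-H: 1 × 447 = 447
    O=O: 3 × 507 = 1521
    Σ(broken) = 4773 kJ
  Bonds formed (products):
    C=O: 4 × 774 = 3096
    O-H: 6 × 447 = 2682
    Σ(formed) = 5778 kJ
  ΔH_II = 4773 − 5778 = −1005 kJ
ΔH_I − ΔH_II = −602 kJ, so reaction I has the more negative ΔH; |ΔH_I − ΔH_II| = 602 kJ.

Reaction I, by 602 kJ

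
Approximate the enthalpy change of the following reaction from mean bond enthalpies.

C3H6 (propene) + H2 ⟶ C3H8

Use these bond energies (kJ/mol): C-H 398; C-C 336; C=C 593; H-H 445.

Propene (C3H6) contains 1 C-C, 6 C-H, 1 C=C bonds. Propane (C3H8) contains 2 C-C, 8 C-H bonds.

Bonds broken (reactants):
  C-C: 1 × 336 = 336
  C-H: 6 × 398 = 2388
  C=C: 1 × 593 = 593
  H-H: 1 × 445 = 445
  Σ(broken) = 3762 kJ
Bonds formed (products):
  C-C: 2 × 336 = 672
  C-H: 8 × 398 = 3184
  Σ(formed) = 3856 kJ
ΔH = Σ(broken) − Σ(formed) = 3762 − 3856 = −94 kJ

ΔH ≈ −94 kJ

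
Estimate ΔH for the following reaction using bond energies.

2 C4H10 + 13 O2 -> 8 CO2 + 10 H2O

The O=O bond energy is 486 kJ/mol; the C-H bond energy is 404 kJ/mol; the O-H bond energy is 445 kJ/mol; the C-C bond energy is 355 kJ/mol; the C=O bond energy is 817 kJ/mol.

Bonds broken (reactants):
  C-C: 6 × 355 = 2130
  C-H: 20 × 404 = 8080
  O=O: 13 × 486 = 6318
  Σ(broken) = 16528 kJ
Bonds formed (products):
  C=O: 16 × 817 = 13072
  O-H: 20 × 445 = 8900
  Σ(formed) = 21972 kJ
ΔH = Σ(broken) − Σ(formed) = 16528 − 21972 = −5444 kJ

ΔH ≈ −5444 kJ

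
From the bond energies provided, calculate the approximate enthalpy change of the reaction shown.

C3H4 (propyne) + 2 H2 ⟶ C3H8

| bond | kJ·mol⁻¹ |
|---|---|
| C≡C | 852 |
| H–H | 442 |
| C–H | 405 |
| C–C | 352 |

Bonds broken (reactants):
  C≡C: 1 × 852 = 852
  C–C: 1 × 352 = 352
  C–H: 4 × 405 = 1620
  H–H: 2 × 442 = 884
  Σ(broken) = 3708 kJ
Bonds formed (products):
  C–C: 2 × 352 = 704
  C–H: 8 × 405 = 3240
  Σ(formed) = 3944 kJ
ΔH = Σ(broken) − Σ(formed) = 3708 − 3944 = −236 kJ

ΔH ≈ −236 kJ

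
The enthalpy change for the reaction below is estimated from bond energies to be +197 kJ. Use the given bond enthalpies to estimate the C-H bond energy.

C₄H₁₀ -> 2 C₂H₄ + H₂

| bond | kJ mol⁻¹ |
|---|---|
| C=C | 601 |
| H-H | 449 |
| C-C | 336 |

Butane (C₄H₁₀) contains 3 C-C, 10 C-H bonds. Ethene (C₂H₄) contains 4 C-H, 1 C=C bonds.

D(C-H) ≈ 420 kJ/mol

Let D be the C-H bond energy.
Σ(broken) = 3×336 + 10×D = 1008 + 10D
Σ(formed) = 8×D + 2×601 + 1×449 = 1651 + 8D
ΔH = Σ(broken) − Σ(formed) = (1008 + 10D) − (1651 + 8D) = −643 + 2D
Setting this equal to +197 kJ gives 2D = 840, so D = 420 kJ/mol.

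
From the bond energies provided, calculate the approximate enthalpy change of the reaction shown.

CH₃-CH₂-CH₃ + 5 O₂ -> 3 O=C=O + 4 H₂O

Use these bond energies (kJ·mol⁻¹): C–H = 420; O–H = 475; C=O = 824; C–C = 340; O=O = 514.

Bonds broken (reactants):
  C–C: 2 × 340 = 680
  C–H: 8 × 420 = 3360
  O=O: 5 × 514 = 2570
  Σ(broken) = 6610 kJ
Bonds formed (products):
  C=O: 6 × 824 = 4944
  O–H: 8 × 475 = 3800
  Σ(formed) = 8744 kJ
ΔH = Σ(broken) − Σ(formed) = 6610 − 8744 = −2134 kJ

ΔH ≈ −2134 kJ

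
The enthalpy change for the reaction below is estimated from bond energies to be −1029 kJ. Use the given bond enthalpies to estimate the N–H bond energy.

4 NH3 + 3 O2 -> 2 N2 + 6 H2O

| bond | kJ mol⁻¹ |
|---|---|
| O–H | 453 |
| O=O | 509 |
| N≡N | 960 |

Let D be the N–H bond energy.
Σ(broken) = 12×D + 3×509 = 1527 + 12D
Σ(formed) = 2×960 + 12×453 = 7356
ΔH = Σ(broken) − Σ(formed) = (1527 + 12D) − (7356) = −5829 + 12D
Setting this equal to −1029 kJ gives 12D = 4800, so D = 400 kJ/mol.

D(N–H) ≈ 400 kJ/mol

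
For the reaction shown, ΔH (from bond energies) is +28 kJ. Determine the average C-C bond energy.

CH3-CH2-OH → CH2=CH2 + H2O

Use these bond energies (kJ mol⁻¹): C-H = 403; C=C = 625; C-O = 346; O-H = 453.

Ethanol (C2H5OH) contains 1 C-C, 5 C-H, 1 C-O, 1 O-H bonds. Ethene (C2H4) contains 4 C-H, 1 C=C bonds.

D(C-C) ≈ 357 kJ/mol

Let D be the C-C bond energy.
Σ(broken) = 1×D + 5×403 + 1×346 + 1×453 = 2814 + D
Σ(formed) = 4×403 + 1×625 + 2×453 = 3143
ΔH = Σ(broken) − Σ(formed) = (2814 + D) − (3143) = −329 + D
Setting this equal to +28 kJ gives D = 357 kJ/mol.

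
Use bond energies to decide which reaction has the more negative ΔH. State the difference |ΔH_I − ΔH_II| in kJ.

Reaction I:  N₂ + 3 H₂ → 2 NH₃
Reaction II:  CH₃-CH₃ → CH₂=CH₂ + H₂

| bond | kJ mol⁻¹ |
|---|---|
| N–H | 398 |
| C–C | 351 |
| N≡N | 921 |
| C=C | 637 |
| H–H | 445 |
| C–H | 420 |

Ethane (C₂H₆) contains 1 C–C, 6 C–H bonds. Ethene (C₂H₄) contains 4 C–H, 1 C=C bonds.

Reaction I:
  Bonds broken (reactants):
    H–H: 3 × 445 = 1335
    N≡N: 1 × 921 = 921
    Σ(broken) = 2256 kJ
  Bonds formed (products):
    N–H: 6 × 398 = 2388
    Σ(formed) = 2388 kJ
  ΔH_I = 2256 − 2388 = −132 kJ
Reaction II:
  Bonds broken (reactants):
    C–C: 1 × 351 = 351
    C–H: 6 × 420 = 2520
    Σ(broken) = 2871 kJ
  Bonds formed (products):
    C–H: 4 × 420 = 1680
    C=C: 1 × 637 = 637
    H–H: 1 × 445 = 445
    Σ(formed) = 2762 kJ
  ΔH_II = 2871 − 2762 = +109 kJ
ΔH_I − ΔH_II = −241 kJ, so reaction I has the more negative ΔH; |ΔH_I − ΔH_II| = 241 kJ.

Reaction I, by 241 kJ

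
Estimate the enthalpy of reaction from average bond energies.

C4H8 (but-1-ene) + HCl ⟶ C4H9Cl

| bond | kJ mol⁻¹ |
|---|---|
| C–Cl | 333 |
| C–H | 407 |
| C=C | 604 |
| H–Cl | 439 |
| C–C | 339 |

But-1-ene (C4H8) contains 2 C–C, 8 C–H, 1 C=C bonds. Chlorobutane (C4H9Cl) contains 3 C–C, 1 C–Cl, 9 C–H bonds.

ΔH ≈ −36 kJ

Bonds broken (reactants):
  C–C: 2 × 339 = 678
  C–H: 8 × 407 = 3256
  C=C: 1 × 604 = 604
  H–Cl: 1 × 439 = 439
  Σ(broken) = 4977 kJ
Bonds formed (products):
  C–C: 3 × 339 = 1017
  C–Cl: 1 × 333 = 333
  C–H: 9 × 407 = 3663
  Σ(formed) = 5013 kJ
ΔH = Σ(broken) − Σ(formed) = 4977 − 5013 = −36 kJ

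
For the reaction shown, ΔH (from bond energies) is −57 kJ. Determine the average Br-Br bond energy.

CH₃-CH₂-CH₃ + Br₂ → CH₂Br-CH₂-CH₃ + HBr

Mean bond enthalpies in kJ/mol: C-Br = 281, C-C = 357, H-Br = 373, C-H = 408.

D(Br-Br) ≈ 189 kJ/mol

Let D be the Br-Br bond energy.
Σ(broken) = 1×D + 2×357 + 8×408 = 3978 + D
Σ(formed) = 1×281 + 2×357 + 7×408 + 1×373 = 4224
ΔH = Σ(broken) − Σ(formed) = (3978 + D) − (4224) = −246 + D
Setting this equal to −57 kJ gives D = 189 kJ/mol.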